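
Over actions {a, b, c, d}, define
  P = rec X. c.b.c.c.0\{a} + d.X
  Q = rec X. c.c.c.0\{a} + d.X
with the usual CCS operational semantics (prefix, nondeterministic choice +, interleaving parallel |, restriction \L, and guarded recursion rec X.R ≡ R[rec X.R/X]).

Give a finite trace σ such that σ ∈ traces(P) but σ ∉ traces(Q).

Reachable graph of P (5 states):
  p0 = rec X. c.b.c.c.0\{a} + d.X :: =c=> p1, =d=> p0
  p1 = b.c.c.0\{a} :: =b=> p2
  p2 = c.c.0\{a} :: =c=> p3
  p3 = c.0\{a} :: =c=> p4
  p4 = 0\{a} :: ∅
Reachable graph of Q (4 states):
  q0 = rec X. c.c.c.0\{a} + d.X :: =c=> q1, =d=> q0
  q1 = c.c.0\{a} :: =c=> q2
  q2 = c.0\{a} :: =c=> q3
  q3 = 0\{a} :: ∅
Trace ⟨cb⟩ through P, begin at {p0}:
  step 1 (c): {p1}
  step 2 (b): {p2}
  ✓ P
Trace ⟨cb⟩ through Q, begin at {q0}:
  step 1 (c): {q1}
  step 2 (b): no successor for Q

cb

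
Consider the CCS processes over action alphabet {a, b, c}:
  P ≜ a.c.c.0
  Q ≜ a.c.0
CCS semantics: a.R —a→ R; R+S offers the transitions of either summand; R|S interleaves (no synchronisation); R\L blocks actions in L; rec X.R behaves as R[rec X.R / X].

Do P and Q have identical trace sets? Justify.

trace-distinct — witness ⟨acc⟩

P's transition system — 4 states:
  m0 = a.c.c.0 :: =a=> m1
  m1 = c.c.0 :: =c=> m2
  m2 = c.0 :: =c=> m3
  m3 = 0 :: stopped
Q's transition system — 3 states:
  n0 = a.c.0 :: =a=> n1
  n1 = c.0 :: =c=> n2
  n2 = 0 :: stopped
Executing acc from P (initial set {m0}):
  step 1 (a): {m1}
  step 2 (c): {m2}
  step 3 (c): {m3}
  P completes σ.
Executing acc from Q (initial set {n0}):
  step 1 (a): {n1}
  step 2 (c): {n2}
  step 3 (c): no successor for Q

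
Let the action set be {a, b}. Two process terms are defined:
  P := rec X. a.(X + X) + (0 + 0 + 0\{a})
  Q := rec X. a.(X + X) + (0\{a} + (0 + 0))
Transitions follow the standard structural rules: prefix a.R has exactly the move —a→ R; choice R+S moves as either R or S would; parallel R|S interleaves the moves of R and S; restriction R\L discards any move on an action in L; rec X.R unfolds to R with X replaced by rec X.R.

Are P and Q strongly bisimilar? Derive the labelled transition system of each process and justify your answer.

YES

Reachable graph of P (2 states):
  u0 = rec X. a.(X + X) + (0 + 0 + 0\{a}) → =a=> u1
  u1 = (rec X. a.(X + X) + (0 + 0 + 0\{a})) + (rec X. a.(X + X) + (0 + 0 + 0\{a})) → =a=> u1
Reachable graph of Q (2 states):
  v0 = rec X. a.(X + X) + (0\{a} + (0 + 0)) → =a=> v1
  v1 = (rec X. a.(X + X) + (0\{a} + (0 + 0))) + (rec X. a.(X + X) + (0\{a} + (0 + 0))) → =a=> v1
Partition-refinement fixed point:
  B0 = {u0, u1, v0, v1}
u0 ∈ B0, v0 ∈ B0 → same block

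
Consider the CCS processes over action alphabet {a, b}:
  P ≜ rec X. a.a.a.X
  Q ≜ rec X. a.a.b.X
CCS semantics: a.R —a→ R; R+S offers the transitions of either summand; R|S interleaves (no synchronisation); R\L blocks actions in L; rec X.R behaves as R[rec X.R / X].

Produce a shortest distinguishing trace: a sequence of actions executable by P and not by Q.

aaa

LTS(P): 3 reachable states
  p0 = rec X. a.a.a.X → =a=> p1
  p1 = a.a.(rec X. a.a.a.X) → =a=> p2
  p2 = a.(rec X. a.a.a.X) → =a=> p0
LTS(Q): 3 reachable states
  q0 = rec X. a.a.b.X → =a=> q1
  q1 = a.b.(rec X. a.a.b.X) → =a=> q2
  q2 = b.(rec X. a.a.b.X) → =b=> q0
Executing aaa from P (initial set {p0}):
  [1] a ⇒ {p1}
  [2] a ⇒ {p2}
  [3] a ⇒ {p0}
  P completes σ.
Executing aaa from Q (initial set {q0}):
  [1] a ⇒ {q1}
  [2] a ⇒ {q2}
  [3] a ⇒ ∅  — Q cannot continue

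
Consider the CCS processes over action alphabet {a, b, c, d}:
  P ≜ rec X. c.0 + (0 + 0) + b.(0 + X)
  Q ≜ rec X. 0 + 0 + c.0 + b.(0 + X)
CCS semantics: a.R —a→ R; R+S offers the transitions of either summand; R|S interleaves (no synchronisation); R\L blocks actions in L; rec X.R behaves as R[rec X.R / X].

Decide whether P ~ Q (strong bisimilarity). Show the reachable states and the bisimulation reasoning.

YES

LTS(P): 3 reachable states
  s0 = rec X. c.0 + (0 + 0) + b.(0 + X) → --b--▸ s1, --c--▸ s2
  s1 = 0 + (rec X. c.0 + (0 + 0) + b.(0 + X)) → --b--▸ s1, --c--▸ s2
  s2 = 0 → ∅
LTS(Q): 3 reachable states
  t0 = rec X. 0 + 0 + c.0 + b.(0 + X) → --b--▸ t1, --c--▸ t2
  t1 = 0 + (rec X. 0 + 0 + c.0 + b.(0 + X)) → --b--▸ t1, --c--▸ t2
  t2 = 0 → ∅
Partition-refinement fixed point:
  B0 = {s0, s1, t0, t1}
  B1 = {s2, t2}
s0 ∈ B0, t0 ∈ B0 → same block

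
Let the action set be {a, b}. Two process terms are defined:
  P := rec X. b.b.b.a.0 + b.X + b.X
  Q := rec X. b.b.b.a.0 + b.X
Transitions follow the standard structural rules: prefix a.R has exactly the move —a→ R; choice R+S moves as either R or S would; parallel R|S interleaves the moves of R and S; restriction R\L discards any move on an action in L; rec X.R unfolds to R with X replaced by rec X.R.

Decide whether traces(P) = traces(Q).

LTS(P): 5 reachable states
  s0 = rec X. b.b.b.a.0 + b.X + b.X | -b-> s0, -b-> s1
  s1 = b.b.a.0 | -b-> s2
  s2 = b.a.0 | -b-> s3
  s3 = a.0 | -a-> s4
  s4 = 0 | (no moves)
LTS(Q): 5 reachable states
  t0 = rec X. b.b.b.a.0 + b.X | -b-> t0, -b-> t1
  t1 = b.b.a.0 | -b-> t2
  t2 = b.a.0 | -b-> t3
  t3 = a.0 | -a-> t4
  t4 = 0 | (no moves)
Partition-refinement fixed point:
  B0 = {s0, t0}
  B1 = {s1, t1}
  B2 = {s2, t2}
  B3 = {s3, t3}
  B4 = {s4, t4}
s0 ∈ B0, t0 ∈ B0 → same block
Bisimilar ⇒ trace-equivalent.

traces(P) = traces(Q)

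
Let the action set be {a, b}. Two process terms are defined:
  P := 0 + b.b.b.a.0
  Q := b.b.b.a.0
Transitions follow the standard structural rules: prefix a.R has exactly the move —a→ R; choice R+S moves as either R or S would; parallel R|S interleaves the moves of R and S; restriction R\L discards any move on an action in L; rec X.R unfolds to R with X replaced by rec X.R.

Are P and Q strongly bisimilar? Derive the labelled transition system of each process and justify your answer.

P ~ Q

LTS(P): 5 reachable states
  u0 = 0 + b.b.b.a.0 has moves =b=> u1
  u1 = b.b.a.0 has moves =b=> u2
  u2 = b.a.0 has moves =b=> u3
  u3 = a.0 has moves =a=> u4
  u4 = 0 has moves ∅
LTS(Q): 5 reachable states
  v0 = b.b.b.a.0 has moves =b=> v1
  v1 = b.b.a.0 has moves =b=> v2
  v2 = b.a.0 has moves =b=> v3
  v3 = a.0 has moves =a=> v4
  v4 = 0 has moves ∅
Bisimilarity quotient blocks:
  B0 = {u0, v0}
  B1 = {u1, v1}
  B2 = {u2, v2}
  B3 = {u3, v3}
  B4 = {u4, v4}
u0 ∈ B0, v0 ∈ B0 → same block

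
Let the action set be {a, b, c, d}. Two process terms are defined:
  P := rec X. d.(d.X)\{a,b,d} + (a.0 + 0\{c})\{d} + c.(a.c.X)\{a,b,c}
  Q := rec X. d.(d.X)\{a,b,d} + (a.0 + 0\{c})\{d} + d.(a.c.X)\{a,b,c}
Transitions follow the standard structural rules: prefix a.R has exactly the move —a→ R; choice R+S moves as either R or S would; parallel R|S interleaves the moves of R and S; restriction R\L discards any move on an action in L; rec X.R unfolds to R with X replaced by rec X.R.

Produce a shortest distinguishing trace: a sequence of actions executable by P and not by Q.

P's transition system — 4 states:
  s0 = rec X. d.(d.X)\{a,b,d} + (a.0 + 0\{c})\{d} + c.(a.c.X)\{a,b,c} :: =a=> s1, =c=> s2, =d=> s3
  s1 = 0\{d} :: stopped
  s2 = (a.c.(rec X. d.(d.X)\{a,b,d} + (a.0 + 0\{c})\{d} + c.(a.c.X)\{a,b,c}))\{a,b,c} :: stopped
  s3 = (d.(rec X. d.(d.X)\{a,b,d} + (a.0 + 0\{c})\{d} + c.(a.c.X)\{a,b,c}))\{a,b,d} :: stopped
Q's transition system — 4 states:
  t0 = rec X. d.(d.X)\{a,b,d} + (a.0 + 0\{c})\{d} + d.(a.c.X)\{a,b,c} :: =a=> t1, =d=> t2, =d=> t3
  t1 = 0\{d} :: stopped
  t2 = (a.c.(rec X. d.(d.X)\{a,b,d} + (a.0 + 0\{c})\{d} + d.(a.c.X)\{a,b,c}))\{a,b,c} :: stopped
  t3 = (d.(rec X. d.(d.X)\{a,b,d} + (a.0 + 0\{c})\{d} + d.(a.c.X)\{a,b,c}))\{a,b,d} :: stopped
Executing c from P (initial set {s0}):
  step 1 (c): {s2}
  — P admits the full trace.
Executing c from Q (initial set {t0}):
  step 1 (c): ∅ (Q stuck)

c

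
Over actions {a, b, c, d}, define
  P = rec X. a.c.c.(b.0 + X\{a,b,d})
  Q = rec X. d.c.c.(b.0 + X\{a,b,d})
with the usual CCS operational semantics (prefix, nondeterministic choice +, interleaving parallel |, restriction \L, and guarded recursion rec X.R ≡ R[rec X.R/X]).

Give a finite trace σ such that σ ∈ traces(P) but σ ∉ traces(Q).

a

LTS(P): 5 reachable states
  u0 = rec X. a.c.c.(b.0 + X\{a,b,d}) → —a→ u1
  u1 = c.c.(b.0 + (rec X. a.c.c.(b.0 + X\{a,b,d}))\{a,b,d}) → —c→ u2
  u2 = c.(b.0 + (rec X. a.c.c.(b.0 + X\{a,b,d}))\{a,b,d}) → —c→ u3
  u3 = b.0 + (rec X. a.c.c.(b.0 + X\{a,b,d}))\{a,b,d} → —b→ u4
  u4 = 0 → stopped
LTS(Q): 5 reachable states
  v0 = rec X. d.c.c.(b.0 + X\{a,b,d}) → —d→ v1
  v1 = c.c.(b.0 + (rec X. d.c.c.(b.0 + X\{a,b,d}))\{a,b,d}) → —c→ v2
  v2 = c.(b.0 + (rec X. d.c.c.(b.0 + X\{a,b,d}))\{a,b,d}) → —c→ v3
  v3 = b.0 + (rec X. d.c.c.(b.0 + X\{a,b,d}))\{a,b,d} → —b→ v4
  v4 = 0 → stopped
Trace ⟨a⟩ through P, begin at {u0}:
  after a @ step 1: {u1}
  P completes σ.
Trace ⟨a⟩ through Q, begin at {v0}:
  after a @ step 1: ∅  — Q cannot continue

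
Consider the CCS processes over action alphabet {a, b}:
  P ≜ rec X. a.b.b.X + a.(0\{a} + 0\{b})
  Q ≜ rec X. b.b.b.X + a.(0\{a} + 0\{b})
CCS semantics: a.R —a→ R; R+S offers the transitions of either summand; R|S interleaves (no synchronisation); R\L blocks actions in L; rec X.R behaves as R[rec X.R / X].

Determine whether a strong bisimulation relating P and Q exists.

LTS(P): 4 reachable states
  s0 = rec X. a.b.b.X + a.(0\{a} + 0\{b}) | —a→ s1, —a→ s2
  s1 = 0\{a} + 0\{b} | ∅
  s2 = b.b.(rec X. a.b.b.X + a.(0\{a} + 0\{b})) | —b→ s3
  s3 = b.(rec X. a.b.b.X + a.(0\{a} + 0\{b})) | —b→ s0
LTS(Q): 4 reachable states
  t0 = rec X. b.b.b.X + a.(0\{a} + 0\{b}) | —a→ t1, —b→ t2
  t1 = 0\{a} + 0\{b} | ∅
  t2 = b.b.(rec X. b.b.b.X + a.(0\{a} + 0\{b})) | —b→ t3
  t3 = b.(rec X. b.b.b.X + a.(0\{a} + 0\{b})) | —b→ t0
Bisimilarity quotient blocks:
  B0 = {s0}
  B1 = {s2}
  B2 = {s3}
  B3 = {s1, t1}
  B4 = {t0}
  B5 = {t2}
  B6 = {t3}
s0 ∈ B0, t0 ∈ B4 → different blocks

not bisimilar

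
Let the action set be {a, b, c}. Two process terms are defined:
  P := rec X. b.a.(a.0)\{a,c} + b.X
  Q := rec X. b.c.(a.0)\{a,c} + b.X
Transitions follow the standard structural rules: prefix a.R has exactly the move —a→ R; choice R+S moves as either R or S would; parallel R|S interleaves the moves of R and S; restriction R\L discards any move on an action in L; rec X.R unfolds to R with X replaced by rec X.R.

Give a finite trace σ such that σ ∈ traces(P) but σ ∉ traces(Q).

LTS(P): 3 reachable states
  u0 = rec X. b.a.(a.0)\{a,c} + b.X has moves —b→ u0, —b→ u1
  u1 = a.(a.0)\{a,c} has moves —a→ u2
  u2 = (a.0)\{a,c} has moves stopped
LTS(Q): 3 reachable states
  v0 = rec X. b.c.(a.0)\{a,c} + b.X has moves —b→ v0, —b→ v1
  v1 = c.(a.0)\{a,c} has moves —c→ v2
  v2 = (a.0)\{a,c} has moves stopped
Run σ = ⟨ba⟩ on P: start {u0}
  step 1 (b): {u0, u1}
  step 2 (a): {u2}
  P completes σ.
Run σ = ⟨ba⟩ on Q: start {v0}
  step 1 (b): {v0, v1}
  step 2 (a): ∅  — Q cannot continue

ba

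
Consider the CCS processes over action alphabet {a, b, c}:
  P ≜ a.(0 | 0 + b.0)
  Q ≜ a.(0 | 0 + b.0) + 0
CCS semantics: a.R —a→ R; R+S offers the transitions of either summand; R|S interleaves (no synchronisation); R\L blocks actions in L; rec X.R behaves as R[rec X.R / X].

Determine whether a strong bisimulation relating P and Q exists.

Reachable graph of P (3 states):
  p0 = a.(0 | 0 + b.0) has moves =a=> p1
  p1 = 0 | 0 + b.0 has moves =b=> p2
  p2 = 0 has moves deadlocked
Reachable graph of Q (3 states):
  q0 = a.(0 | 0 + b.0) + 0 has moves =a=> q1
  q1 = 0 | 0 + b.0 has moves =b=> q2
  q2 = 0 has moves deadlocked
Partition-refinement fixed point:
  B0 = {p0, q0}
  B1 = {p1, q1}
  B2 = {p2, q2}
p0 ∈ B0, q0 ∈ B0 → same block

bisimilar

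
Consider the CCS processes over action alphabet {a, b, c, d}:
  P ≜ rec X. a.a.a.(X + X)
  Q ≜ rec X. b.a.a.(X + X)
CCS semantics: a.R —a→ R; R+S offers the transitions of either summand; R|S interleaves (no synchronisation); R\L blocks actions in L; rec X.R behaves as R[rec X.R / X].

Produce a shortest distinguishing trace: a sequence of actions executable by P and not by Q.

Reachable graph of P (4 states):
  u0 = rec X. a.a.a.(X + X) has moves =a=> u1
  u1 = a.a.((rec X. a.a.a.(X + X)) + (rec X. a.a.a.(X + X))) has moves =a=> u2
  u2 = a.((rec X. a.a.a.(X + X)) + (rec X. a.a.a.(X + X))) has moves =a=> u3
  u3 = (rec X. a.a.a.(X + X)) + (rec X. a.a.a.(X + X)) has moves =a=> u1
Reachable graph of Q (4 states):
  v0 = rec X. b.a.a.(X + X) has moves =b=> v1
  v1 = a.a.((rec X. b.a.a.(X + X)) + (rec X. b.a.a.(X + X))) has moves =a=> v2
  v2 = a.((rec X. b.a.a.(X + X)) + (rec X. b.a.a.(X + X))) has moves =a=> v3
  v3 = (rec X. b.a.a.(X + X)) + (rec X. b.a.a.(X + X)) has moves =b=> v1
Run σ = ⟨a⟩ on P: start {u0}
  step 1 (a): {u1}
  — P admits the full trace.
Run σ = ⟨a⟩ on Q: start {v0}
  step 1 (a): ∅ (Q stuck)

a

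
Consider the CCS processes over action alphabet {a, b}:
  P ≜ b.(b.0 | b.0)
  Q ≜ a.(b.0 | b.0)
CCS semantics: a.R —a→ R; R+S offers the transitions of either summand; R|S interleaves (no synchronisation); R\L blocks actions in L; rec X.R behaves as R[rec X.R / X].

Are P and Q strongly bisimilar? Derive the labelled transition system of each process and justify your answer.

P ≁ Q

LTS(P): 5 reachable states
  m0 = b.(b.0 | b.0) ⊢ —b→ m1
  m1 = b.0 | b.0 ⊢ —b→ m2, —b→ m3
  m2 = 0 | b.0 ⊢ —b→ m4
  m3 = b.0 | 0 ⊢ —b→ m4
  m4 = 0 | 0 ⊢ (no moves)
LTS(Q): 5 reachable states
  n0 = a.(b.0 | b.0) ⊢ —a→ n1
  n1 = b.0 | b.0 ⊢ —b→ n2, —b→ n3
  n2 = 0 | b.0 ⊢ —b→ n4
  n3 = b.0 | 0 ⊢ —b→ n4
  n4 = 0 | 0 ⊢ (no moves)
Coarsest stable partition (strong bisimilarity classes):
  B0 = {m0}
  B1 = {m1, n1}
  B2 = {m2, m3, n2, n3}
  B3 = {m4, n4}
  B4 = {n0}
m0 ∈ B0, n0 ∈ B4 → different blocks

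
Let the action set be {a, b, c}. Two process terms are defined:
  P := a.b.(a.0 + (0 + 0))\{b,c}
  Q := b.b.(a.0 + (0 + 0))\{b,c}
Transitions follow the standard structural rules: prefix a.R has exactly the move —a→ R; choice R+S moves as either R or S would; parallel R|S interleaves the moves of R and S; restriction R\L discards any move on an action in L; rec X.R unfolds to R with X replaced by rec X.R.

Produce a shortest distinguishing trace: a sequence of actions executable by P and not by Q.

a

Reachable graph of P (4 states):
  p0 = a.b.(a.0 + (0 + 0))\{b,c} :: —a→ p1
  p1 = b.(a.0 + (0 + 0))\{b,c} :: —b→ p2
  p2 = (a.0 + (0 + 0))\{b,c} :: —a→ p3
  p3 = 0\{b,c} :: ∅
Reachable graph of Q (4 states):
  q0 = b.b.(a.0 + (0 + 0))\{b,c} :: —b→ q1
  q1 = b.(a.0 + (0 + 0))\{b,c} :: —b→ q2
  q2 = (a.0 + (0 + 0))\{b,c} :: —a→ q3
  q3 = 0\{b,c} :: ∅
Run σ = ⟨a⟩ on P: start {p0}
  step 1 (a): {p1}
  ✓ P
Run σ = ⟨a⟩ on Q: start {q0}
  step 1 (a): ∅ (Q stuck)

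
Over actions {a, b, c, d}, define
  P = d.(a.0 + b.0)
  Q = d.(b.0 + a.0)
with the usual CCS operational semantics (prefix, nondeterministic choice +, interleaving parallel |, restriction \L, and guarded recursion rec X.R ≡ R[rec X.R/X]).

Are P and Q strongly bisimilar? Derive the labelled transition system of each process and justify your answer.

P ~ Q

LTS(P): 3 reachable states
  s0 = d.(a.0 + b.0) :: -d-> s1
  s1 = a.0 + b.0 :: -a-> s2, -b-> s2
  s2 = 0 :: ∅
LTS(Q): 3 reachable states
  t0 = d.(b.0 + a.0) :: -d-> t1
  t1 = b.0 + a.0 :: -a-> t2, -b-> t2
  t2 = 0 :: ∅
Partition-refinement fixed point:
  B0 = {s0, t0}
  B1 = {s1, t1}
  B2 = {s2, t2}
s0 ∈ B0, t0 ∈ B0 → same block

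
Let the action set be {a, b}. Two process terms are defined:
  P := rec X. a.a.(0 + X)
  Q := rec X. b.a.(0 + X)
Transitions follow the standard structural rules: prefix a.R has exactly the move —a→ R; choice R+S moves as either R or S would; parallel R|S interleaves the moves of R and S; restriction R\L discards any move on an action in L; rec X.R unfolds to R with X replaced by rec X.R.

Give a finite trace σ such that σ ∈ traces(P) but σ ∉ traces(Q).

LTS(P): 3 reachable states
  s0 = rec X. a.a.(0 + X) → --a--▸ s1
  s1 = a.(0 + (rec X. a.a.(0 + X))) → --a--▸ s2
  s2 = 0 + (rec X. a.a.(0 + X)) → --a--▸ s1
LTS(Q): 3 reachable states
  t0 = rec X. b.a.(0 + X) → --b--▸ t1
  t1 = a.(0 + (rec X. b.a.(0 + X))) → --a--▸ t2
  t2 = 0 + (rec X. b.a.(0 + X)) → --b--▸ t1
Executing a from P (initial set {s0}):
  step 1 (a): {s1}
  ✓ P
Executing a from Q (initial set {t0}):
  step 1 (a): no successor for Q

a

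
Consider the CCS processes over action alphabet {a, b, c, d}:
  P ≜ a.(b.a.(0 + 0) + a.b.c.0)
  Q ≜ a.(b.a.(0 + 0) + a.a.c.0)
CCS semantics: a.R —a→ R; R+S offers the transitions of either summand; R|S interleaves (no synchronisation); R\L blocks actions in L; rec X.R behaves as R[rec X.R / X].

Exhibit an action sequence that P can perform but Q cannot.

Reachable graph of P (7 states):
  m0 = a.(b.a.(0 + 0) + a.b.c.0) ⊢ ··a··> m1
  m1 = b.a.(0 + 0) + a.b.c.0 ⊢ ··a··> m2, ··b··> m3
  m2 = b.c.0 ⊢ ··b··> m4
  m3 = a.(0 + 0) ⊢ ··a··> m5
  m4 = c.0 ⊢ ··c··> m6
  m5 = 0 + 0 ⊢ ·
  m6 = 0 ⊢ ·
Reachable graph of Q (7 states):
  n0 = a.(b.a.(0 + 0) + a.a.c.0) ⊢ ··a··> n1
  n1 = b.a.(0 + 0) + a.a.c.0 ⊢ ··a··> n2, ··b··> n3
  n2 = a.c.0 ⊢ ··a··> n4
  n3 = a.(0 + 0) ⊢ ··a··> n5
  n4 = c.0 ⊢ ··c··> n6
  n5 = 0 + 0 ⊢ ·
  n6 = 0 ⊢ ·
Trace ⟨aab⟩ through P, begin at {m0}:
  [1] a ⇒ {m1}
  [2] a ⇒ {m2}
  [3] b ⇒ {m4}
  ✓ P
Trace ⟨aab⟩ through Q, begin at {n0}:
  [1] a ⇒ {n1}
  [2] a ⇒ {n2}
  [3] b ⇒ ∅ (Q stuck)

aab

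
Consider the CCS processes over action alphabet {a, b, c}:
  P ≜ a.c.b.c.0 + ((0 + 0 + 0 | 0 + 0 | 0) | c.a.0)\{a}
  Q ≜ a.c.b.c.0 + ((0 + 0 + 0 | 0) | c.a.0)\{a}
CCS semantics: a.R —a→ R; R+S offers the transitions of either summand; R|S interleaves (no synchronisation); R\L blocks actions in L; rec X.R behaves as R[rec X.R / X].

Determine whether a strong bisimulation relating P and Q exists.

bisimilar

Reachable graph of P (6 states):
  s0 = a.c.b.c.0 + ((0 + 0 + 0 | 0 + 0 | 0) | c.a.0)\{a} ⊢ =a=> s1, =c=> s2
  s1 = c.b.c.0 ⊢ =c=> s3
  s2 = ((0 + 0 + 0 | 0 + 0 | 0) | a.0)\{a} ⊢ stopped
  s3 = b.c.0 ⊢ =b=> s4
  s4 = c.0 ⊢ =c=> s5
  s5 = 0 ⊢ stopped
Reachable graph of Q (6 states):
  t0 = a.c.b.c.0 + ((0 + 0 + 0 | 0) | c.a.0)\{a} ⊢ =a=> t1, =c=> t2
  t1 = c.b.c.0 ⊢ =c=> t3
  t2 = ((0 + 0 + 0 | 0) | a.0)\{a} ⊢ stopped
  t3 = b.c.0 ⊢ =b=> t4
  t4 = c.0 ⊢ =c=> t5
  t5 = 0 ⊢ stopped
Partition-refinement fixed point:
  B0 = {s0, t0}
  B1 = {s2, s5, t2, t5}
  B2 = {s1, t1}
  B3 = {s3, t3}
  B4 = {s4, t4}
s0 ∈ B0, t0 ∈ B0 → same block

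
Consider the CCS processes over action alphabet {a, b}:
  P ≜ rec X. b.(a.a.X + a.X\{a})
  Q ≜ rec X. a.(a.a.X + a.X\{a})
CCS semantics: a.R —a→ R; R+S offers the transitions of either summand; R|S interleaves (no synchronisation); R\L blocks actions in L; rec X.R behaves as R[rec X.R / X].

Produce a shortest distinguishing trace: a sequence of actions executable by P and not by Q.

LTS(P): 5 reachable states
  s0 = rec X. b.(a.a.X + a.X\{a}) | =b=> s1
  s1 = a.a.(rec X. b.(a.a.X + a.X\{a})) + a.(rec X. b.(a.a.X + a.X\{a}))\{a} | =a=> s2, =a=> s3
  s2 = (rec X. b.(a.a.X + a.X\{a}))\{a} | =b=> s4
  s3 = a.(rec X. b.(a.a.X + a.X\{a})) | =a=> s0
  s4 = (a.a.(rec X. b.(a.a.X + a.X\{a})) + a.(rec X. b.(a.a.X + a.X\{a}))\{a})\{a} | (no moves)
LTS(Q): 4 reachable states
  t0 = rec X. a.(a.a.X + a.X\{a}) | =a=> t1
  t1 = a.a.(rec X. a.(a.a.X + a.X\{a})) + a.(rec X. a.(a.a.X + a.X\{a}))\{a} | =a=> t2, =a=> t3
  t2 = (rec X. a.(a.a.X + a.X\{a}))\{a} | (no moves)
  t3 = a.(rec X. a.(a.a.X + a.X\{a})) | =a=> t0
Executing b from P (initial set {s0}):
  step 1 (b): {s1}
  ✓ P
Executing b from Q (initial set {t0}):
  step 1 (b): ∅ (Q stuck)

b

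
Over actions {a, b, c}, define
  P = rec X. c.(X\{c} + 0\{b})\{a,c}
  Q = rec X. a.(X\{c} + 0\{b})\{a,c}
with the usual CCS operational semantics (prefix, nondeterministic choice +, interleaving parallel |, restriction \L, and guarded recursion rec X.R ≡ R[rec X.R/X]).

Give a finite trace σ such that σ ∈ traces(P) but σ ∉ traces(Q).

P's transition system — 2 states:
  u0 = rec X. c.(X\{c} + 0\{b})\{a,c} | =c=> u1
  u1 = ((rec X. c.(X\{c} + 0\{b})\{a,c})\{c} + 0\{b})\{a,c} | ·
Q's transition system — 2 states:
  v0 = rec X. a.(X\{c} + 0\{b})\{a,c} | =a=> v1
  v1 = ((rec X. a.(X\{c} + 0\{b})\{a,c})\{c} + 0\{b})\{a,c} | ·
Run σ = ⟨c⟩ on P: start {u0}
  step 1 (c): {u1}
  ✓ P
Run σ = ⟨c⟩ on Q: start {v0}
  step 1 (c): ∅ (Q stuck)

c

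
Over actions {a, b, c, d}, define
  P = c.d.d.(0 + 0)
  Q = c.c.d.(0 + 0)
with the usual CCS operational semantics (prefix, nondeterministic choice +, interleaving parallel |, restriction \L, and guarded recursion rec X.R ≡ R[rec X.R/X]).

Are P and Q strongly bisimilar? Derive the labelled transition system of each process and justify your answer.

not bisimilar

Reachable graph of P (4 states):
  m0 = c.d.d.(0 + 0) → =c=> m1
  m1 = d.d.(0 + 0) → =d=> m2
  m2 = d.(0 + 0) → =d=> m3
  m3 = 0 + 0 → stopped
Reachable graph of Q (4 states):
  n0 = c.c.d.(0 + 0) → =c=> n1
  n1 = c.d.(0 + 0) → =c=> n2
  n2 = d.(0 + 0) → =d=> n3
  n3 = 0 + 0 → stopped
Bisimilarity quotient blocks:
  B0 = {m0}
  B1 = {m1}
  B2 = {m2, n2}
  B3 = {m3, n3}
  B4 = {n0}
  B5 = {n1}
m0 ∈ B0, n0 ∈ B4 → different blocks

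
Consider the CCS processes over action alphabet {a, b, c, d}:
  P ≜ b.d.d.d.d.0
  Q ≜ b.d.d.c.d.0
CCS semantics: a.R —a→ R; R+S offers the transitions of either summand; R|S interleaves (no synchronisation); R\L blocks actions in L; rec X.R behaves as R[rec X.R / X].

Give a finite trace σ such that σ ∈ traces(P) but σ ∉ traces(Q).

P's transition system — 6 states:
  s0 = b.d.d.d.d.0 :: —b→ s1
  s1 = d.d.d.d.0 :: —d→ s2
  s2 = d.d.d.0 :: —d→ s3
  s3 = d.d.0 :: —d→ s4
  s4 = d.0 :: —d→ s5
  s5 = 0 :: ·
Q's transition system — 6 states:
  t0 = b.d.d.c.d.0 :: —b→ t1
  t1 = d.d.c.d.0 :: —d→ t2
  t2 = d.c.d.0 :: —d→ t3
  t3 = c.d.0 :: —c→ t4
  t4 = d.0 :: —d→ t5
  t5 = 0 :: ·
Run σ = ⟨bddd⟩ on P: start {s0}
  [1] b ⇒ {s1}
  [2] d ⇒ {s2}
  [3] d ⇒ {s3}
  [4] d ⇒ {s4}
  ✓ P
Run σ = ⟨bddd⟩ on Q: start {t0}
  [1] b ⇒ {t1}
  [2] d ⇒ {t2}
  [3] d ⇒ {t3}
  [4] d ⇒ ∅  — Q cannot continue

bddd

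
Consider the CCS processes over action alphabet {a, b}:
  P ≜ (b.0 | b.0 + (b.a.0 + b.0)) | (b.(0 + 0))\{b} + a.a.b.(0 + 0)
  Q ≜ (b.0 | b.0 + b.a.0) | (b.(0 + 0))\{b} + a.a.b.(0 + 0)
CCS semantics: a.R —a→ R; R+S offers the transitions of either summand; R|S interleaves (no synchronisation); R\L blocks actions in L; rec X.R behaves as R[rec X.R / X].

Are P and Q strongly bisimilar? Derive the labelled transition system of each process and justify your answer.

LTS(P): 9 reachable states
  m0 = (b.0 | b.0 + (b.a.0 + b.0)) | (b.(0 + 0))\{b} + a.a.b.(0 + 0) has moves --a--▸ m1, --b--▸ m2, --b--▸ m3, --b--▸ m4, --b--▸ m5
  m1 = a.b.(0 + 0) has moves --a--▸ m6
  m2 = 0 | (b.(0 + 0))\{b} has moves ∅
  m3 = 0 | b.0 | (b.(0 + 0))\{b} has moves --b--▸ m7
  m4 = a.0 | (b.(0 + 0))\{b} has moves --a--▸ m2
  m5 = b.0 | 0 | (b.(0 + 0))\{b} has moves --b--▸ m7
  m6 = b.(0 + 0) has moves --b--▸ m8
  m7 = 0 | 0 | (b.(0 + 0))\{b} has moves ∅
  m8 = 0 + 0 has moves ∅
LTS(Q): 9 reachable states
  n0 = (b.0 | b.0 + b.a.0) | (b.(0 + 0))\{b} + a.a.b.(0 + 0) has moves --a--▸ n1, --b--▸ n2, --b--▸ n3, --b--▸ n4
  n1 = a.b.(0 + 0) has moves --a--▸ n5
  n2 = 0 | b.0 | (b.(0 + 0))\{b} has moves --b--▸ n6
  n3 = a.0 | (b.(0 + 0))\{b} has moves --a--▸ n7
  n4 = b.0 | 0 | (b.(0 + 0))\{b} has moves --b--▸ n6
  n5 = b.(0 + 0) has moves --b--▸ n8
  n6 = 0 | 0 | (b.(0 + 0))\{b} has moves ∅
  n7 = 0 | (b.(0 + 0))\{b} has moves ∅
  n8 = 0 + 0 has moves ∅
Partition-refinement fixed point:
  B0 = {m0}
  B1 = {m4, n3}
  B2 = {m2, m7, m8, n6, n7, n8}
  B3 = {m1, n1}
  B4 = {m3, m5, m6, n2, n4, n5}
  B5 = {n0}
m0 ∈ B0, n0 ∈ B5 → different blocks

NO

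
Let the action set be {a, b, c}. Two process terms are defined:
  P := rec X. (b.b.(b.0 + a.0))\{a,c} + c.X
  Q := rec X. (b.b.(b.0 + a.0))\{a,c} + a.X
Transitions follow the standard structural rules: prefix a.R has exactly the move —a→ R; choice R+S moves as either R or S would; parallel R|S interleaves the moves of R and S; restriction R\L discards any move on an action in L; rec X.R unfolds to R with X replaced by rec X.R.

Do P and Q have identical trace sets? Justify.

NO — witness ⟨c⟩

P's transition system — 4 states:
  u0 = rec X. (b.b.(b.0 + a.0))\{a,c} + c.X → -b-> u1, -c-> u0
  u1 = (b.(b.0 + a.0))\{a,c} → -b-> u2
  u2 = (b.0 + a.0)\{a,c} → -b-> u3
  u3 = 0\{a,c} → deadlocked
Q's transition system — 4 states:
  v0 = rec X. (b.b.(b.0 + a.0))\{a,c} + a.X → -a-> v0, -b-> v1
  v1 = (b.(b.0 + a.0))\{a,c} → -b-> v2
  v2 = (b.0 + a.0)\{a,c} → -b-> v3
  v3 = 0\{a,c} → deadlocked
Executing c from P (initial set {u0}):
  step 1 (c): {u0}
  P completes σ.
Executing c from Q (initial set {v0}):
  step 1 (c): ∅ (Q stuck)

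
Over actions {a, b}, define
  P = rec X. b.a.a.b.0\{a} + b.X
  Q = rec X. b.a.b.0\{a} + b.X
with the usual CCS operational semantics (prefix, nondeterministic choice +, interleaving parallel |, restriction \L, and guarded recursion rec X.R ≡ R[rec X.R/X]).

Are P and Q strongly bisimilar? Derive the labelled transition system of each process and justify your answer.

Reachable graph of P (5 states):
  m0 = rec X. b.a.a.b.0\{a} + b.X has moves —b→ m0, —b→ m1
  m1 = a.a.b.0\{a} has moves —a→ m2
  m2 = a.b.0\{a} has moves —a→ m3
  m3 = b.0\{a} has moves —b→ m4
  m4 = 0\{a} has moves ∅
Reachable graph of Q (4 states):
  n0 = rec X. b.a.b.0\{a} + b.X has moves —b→ n0, —b→ n1
  n1 = a.b.0\{a} has moves —a→ n2
  n2 = b.0\{a} has moves —b→ n3
  n3 = 0\{a} has moves ∅
Coarsest stable partition (strong bisimilarity classes):
  B0 = {m0}
  B1 = {m1}
  B2 = {m2, n1}
  B3 = {m3, n2}
  B4 = {m4, n3}
  B5 = {n0}
m0 ∈ B0, n0 ∈ B5 → different blocks

not bisimilar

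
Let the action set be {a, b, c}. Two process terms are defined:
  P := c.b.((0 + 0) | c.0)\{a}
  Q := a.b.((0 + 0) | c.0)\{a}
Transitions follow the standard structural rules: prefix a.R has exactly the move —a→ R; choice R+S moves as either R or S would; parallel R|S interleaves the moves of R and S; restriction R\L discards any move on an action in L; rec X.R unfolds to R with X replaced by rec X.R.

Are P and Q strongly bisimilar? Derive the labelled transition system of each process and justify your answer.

LTS(P): 4 reachable states
  u0 = c.b.((0 + 0) | c.0)\{a} | =c=> u1
  u1 = b.((0 + 0) | c.0)\{a} | =b=> u2
  u2 = ((0 + 0) | c.0)\{a} | =c=> u3
  u3 = ((0 + 0) | 0)\{a} | ∅
LTS(Q): 4 reachable states
  v0 = a.b.((0 + 0) | c.0)\{a} | =a=> v1
  v1 = b.((0 + 0) | c.0)\{a} | =b=> v2
  v2 = ((0 + 0) | c.0)\{a} | =c=> v3
  v3 = ((0 + 0) | 0)\{a} | ∅
Bisimilarity quotient blocks:
  B0 = {u0}
  B1 = {u1, v1}
  B2 = {u2, v2}
  B3 = {u3, v3}
  B4 = {v0}
u0 ∈ B0, v0 ∈ B4 → different blocks

P ≁ Q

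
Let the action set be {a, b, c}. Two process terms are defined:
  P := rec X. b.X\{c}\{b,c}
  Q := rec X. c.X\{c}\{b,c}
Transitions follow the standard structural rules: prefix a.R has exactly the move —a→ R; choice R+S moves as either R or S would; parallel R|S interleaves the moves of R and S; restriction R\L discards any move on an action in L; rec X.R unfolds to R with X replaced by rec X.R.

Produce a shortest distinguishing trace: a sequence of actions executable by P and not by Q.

LTS(P): 2 reachable states
  u0 = rec X. b.X\{c}\{b,c} ⊢ ··b··> u1
  u1 = (rec X. b.X\{c}\{b,c})\{c}\{b,c} ⊢ ∅
LTS(Q): 2 reachable states
  v0 = rec X. c.X\{c}\{b,c} ⊢ ··c··> v1
  v1 = (rec X. c.X\{c}\{b,c})\{c}\{b,c} ⊢ ∅
Run σ = ⟨b⟩ on P: start {u0}
  step 1 (b): {u1}
  — P admits the full trace.
Run σ = ⟨b⟩ on Q: start {v0}
  step 1 (b): no successor for Q

b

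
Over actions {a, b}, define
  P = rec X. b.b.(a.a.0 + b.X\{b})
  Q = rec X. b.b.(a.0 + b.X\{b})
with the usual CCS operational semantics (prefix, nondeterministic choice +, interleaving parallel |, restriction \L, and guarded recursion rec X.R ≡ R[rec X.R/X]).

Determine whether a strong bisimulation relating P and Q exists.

LTS(P): 6 reachable states
  u0 = rec X. b.b.(a.a.0 + b.X\{b}) has moves =b=> u1
  u1 = b.(a.a.0 + b.(rec X. b.b.(a.a.0 + b.X\{b}))\{b}) has moves =b=> u2
  u2 = a.a.0 + b.(rec X. b.b.(a.a.0 + b.X\{b}))\{b} has moves =a=> u3, =b=> u4
  u3 = a.0 has moves =a=> u5
  u4 = (rec X. b.b.(a.a.0 + b.X\{b}))\{b} has moves stopped
  u5 = 0 has moves stopped
LTS(Q): 5 reachable states
  v0 = rec X. b.b.(a.0 + b.X\{b}) has moves =b=> v1
  v1 = b.(a.0 + b.(rec X. b.b.(a.0 + b.X\{b}))\{b}) has moves =b=> v2
  v2 = a.0 + b.(rec X. b.b.(a.0 + b.X\{b}))\{b} has moves =a=> v3, =b=> v4
  v3 = 0 has moves stopped
  v4 = (rec X. b.b.(a.0 + b.X\{b}))\{b} has moves stopped
Bisimilarity quotient blocks:
  B0 = {u0}
  B1 = {u1}
  B2 = {u2}
  B3 = {u4, u5, v3, v4}
  B4 = {u3}
  B5 = {v0}
  B6 = {v1}
  B7 = {v2}
u0 ∈ B0, v0 ∈ B5 → different blocks

not bisimilar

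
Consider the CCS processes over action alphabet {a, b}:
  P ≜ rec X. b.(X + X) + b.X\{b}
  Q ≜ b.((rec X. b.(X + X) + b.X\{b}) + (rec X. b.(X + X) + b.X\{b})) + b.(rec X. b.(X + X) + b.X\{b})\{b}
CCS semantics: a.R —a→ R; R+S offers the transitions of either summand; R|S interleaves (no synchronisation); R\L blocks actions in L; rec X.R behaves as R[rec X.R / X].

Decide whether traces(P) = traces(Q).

LTS(P): 3 reachable states
  s0 = rec X. b.(X + X) + b.X\{b} ⊢ =b=> s1, =b=> s2
  s1 = (rec X. b.(X + X) + b.X\{b}) + (rec X. b.(X + X) + b.X\{b}) ⊢ =b=> s1, =b=> s2
  s2 = (rec X. b.(X + X) + b.X\{b})\{b} ⊢ stopped
LTS(Q): 3 reachable states
  t0 = b.((rec X. b.(X + X) + b.X\{b}) + (rec X. b.(X + X) + b.X\{b})) + b.(rec X. b.(X + X) + b.X\{b})\{b} ⊢ =b=> t1, =b=> t2
  t1 = (rec X. b.(X + X) + b.X\{b}) + (rec X. b.(X + X) + b.X\{b}) ⊢ =b=> t1, =b=> t2
  t2 = (rec X. b.(X + X) + b.X\{b})\{b} ⊢ stopped
Bisimilarity quotient blocks:
  B0 = {s0, s1, t0, t1}
  B1 = {s2, t2}
s0 ∈ B0, t0 ∈ B0 → same block
Bisimilar ⇒ trace-equivalent.

YES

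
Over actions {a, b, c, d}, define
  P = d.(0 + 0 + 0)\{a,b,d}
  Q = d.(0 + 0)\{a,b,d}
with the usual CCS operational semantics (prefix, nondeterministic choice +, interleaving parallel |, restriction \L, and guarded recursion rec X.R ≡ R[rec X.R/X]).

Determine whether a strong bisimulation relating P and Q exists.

P's transition system — 2 states:
  p0 = d.(0 + 0 + 0)\{a,b,d} :: —d→ p1
  p1 = (0 + 0 + 0)\{a,b,d} :: ·
Q's transition system — 2 states:
  q0 = d.(0 + 0)\{a,b,d} :: —d→ q1
  q1 = (0 + 0)\{a,b,d} :: ·
Bisimilarity quotient blocks:
  B0 = {p0, q0}
  B1 = {p1, q1}
p0 ∈ B0, q0 ∈ B0 → same block

P ~ Q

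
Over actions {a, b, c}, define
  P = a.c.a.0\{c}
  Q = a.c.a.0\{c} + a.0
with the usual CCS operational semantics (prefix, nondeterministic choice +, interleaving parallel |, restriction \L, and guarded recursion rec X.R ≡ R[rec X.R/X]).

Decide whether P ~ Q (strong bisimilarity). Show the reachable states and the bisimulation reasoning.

Reachable graph of P (4 states):
  m0 = a.c.a.0\{c} has moves ··a··> m1
  m1 = c.a.0\{c} has moves ··c··> m2
  m2 = a.0\{c} has moves ··a··> m3
  m3 = 0\{c} has moves ∅
Reachable graph of Q (5 states):
  n0 = a.c.a.0\{c} + a.0 has moves ··a··> n1, ··a··> n2
  n1 = 0 has moves ∅
  n2 = c.a.0\{c} has moves ··c··> n3
  n3 = a.0\{c} has moves ··a··> n4
  n4 = 0\{c} has moves ∅
Partition-refinement fixed point:
  B0 = {m0}
  B1 = {m1, n2}
  B2 = {m2, n3}
  B3 = {m3, n1, n4}
  B4 = {n0}
m0 ∈ B0, n0 ∈ B4 → different blocks

not bisimilar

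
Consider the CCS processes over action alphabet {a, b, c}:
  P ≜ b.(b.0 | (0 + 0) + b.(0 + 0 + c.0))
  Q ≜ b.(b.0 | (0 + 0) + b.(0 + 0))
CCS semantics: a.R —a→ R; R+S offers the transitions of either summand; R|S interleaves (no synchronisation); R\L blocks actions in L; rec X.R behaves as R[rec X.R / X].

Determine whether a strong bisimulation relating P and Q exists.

LTS(P): 5 reachable states
  u0 = b.(b.0 | (0 + 0) + b.(0 + 0 + c.0)) ⊢ -b-> u1
  u1 = b.0 | (0 + 0) + b.(0 + 0 + c.0) ⊢ -b-> u2, -b-> u3
  u2 = 0 + 0 + c.0 ⊢ -c-> u4
  u3 = 0 | (0 + 0) ⊢ (no moves)
  u4 = 0 ⊢ (no moves)
LTS(Q): 4 reachable states
  v0 = b.(b.0 | (0 + 0) + b.(0 + 0)) ⊢ -b-> v1
  v1 = b.0 | (0 + 0) + b.(0 + 0) ⊢ -b-> v2, -b-> v3
  v2 = 0 + 0 ⊢ (no moves)
  v3 = 0 | (0 + 0) ⊢ (no moves)
Bisimilarity quotient blocks:
  B0 = {u0}
  B1 = {u1}
  B2 = {u3, u4, v2, v3}
  B3 = {u2}
  B4 = {v0}
  B5 = {v1}
u0 ∈ B0, v0 ∈ B4 → different blocks

P ≁ Q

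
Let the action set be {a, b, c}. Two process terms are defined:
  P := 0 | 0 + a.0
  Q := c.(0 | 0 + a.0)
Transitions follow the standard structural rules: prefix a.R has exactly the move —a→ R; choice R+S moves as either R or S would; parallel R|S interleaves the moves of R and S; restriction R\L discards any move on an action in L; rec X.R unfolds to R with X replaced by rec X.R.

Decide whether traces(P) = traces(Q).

traces(P) ≠ traces(Q) — witness ⟨a⟩

LTS(P): 2 reachable states
  m0 = 0 | 0 + a.0 ⊢ --a--▸ m1
  m1 = 0 ⊢ deadlocked
LTS(Q): 3 reachable states
  n0 = c.(0 | 0 + a.0) ⊢ --c--▸ n1
  n1 = 0 | 0 + a.0 ⊢ --a--▸ n2
  n2 = 0 ⊢ deadlocked
Run σ = ⟨a⟩ on P: start {m0}
  [1] a ⇒ {m1}
  P completes σ.
Run σ = ⟨a⟩ on Q: start {n0}
  [1] a ⇒ ∅ (Q stuck)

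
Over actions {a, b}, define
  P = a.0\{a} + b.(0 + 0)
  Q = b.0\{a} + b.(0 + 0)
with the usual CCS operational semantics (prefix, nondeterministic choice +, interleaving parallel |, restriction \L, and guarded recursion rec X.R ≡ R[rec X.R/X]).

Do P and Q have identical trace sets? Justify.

NO — witness ⟨a⟩

P's transition system — 3 states:
  s0 = a.0\{a} + b.(0 + 0) ⊢ —a→ s1, —b→ s2
  s1 = 0\{a} ⊢ ·
  s2 = 0 + 0 ⊢ ·
Q's transition system — 3 states:
  t0 = b.0\{a} + b.(0 + 0) ⊢ —b→ t1, —b→ t2
  t1 = 0 + 0 ⊢ ·
  t2 = 0\{a} ⊢ ·
Trace ⟨a⟩ through P, begin at {s0}:
  after a @ step 1: {s1}
  ✓ P
Trace ⟨a⟩ through Q, begin at {t0}:
  after a @ step 1: no successor for Q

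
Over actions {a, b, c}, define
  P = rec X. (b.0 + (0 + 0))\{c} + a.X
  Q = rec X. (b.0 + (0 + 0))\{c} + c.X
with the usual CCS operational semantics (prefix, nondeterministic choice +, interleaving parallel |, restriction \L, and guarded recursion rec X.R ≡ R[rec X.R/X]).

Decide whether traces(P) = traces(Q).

LTS(P): 2 reachable states
  u0 = rec X. (b.0 + (0 + 0))\{c} + a.X | ··a··> u0, ··b··> u1
  u1 = 0\{c} | ·
LTS(Q): 2 reachable states
  v0 = rec X. (b.0 + (0 + 0))\{c} + c.X | ··b··> v1, ··c··> v0
  v1 = 0\{c} | ·
Trace ⟨a⟩ through P, begin at {u0}:
  step 1 (a): {u0}
  ✓ P
Trace ⟨a⟩ through Q, begin at {v0}:
  step 1 (a): ∅ (Q stuck)

traces(P) ≠ traces(Q) — witness ⟨a⟩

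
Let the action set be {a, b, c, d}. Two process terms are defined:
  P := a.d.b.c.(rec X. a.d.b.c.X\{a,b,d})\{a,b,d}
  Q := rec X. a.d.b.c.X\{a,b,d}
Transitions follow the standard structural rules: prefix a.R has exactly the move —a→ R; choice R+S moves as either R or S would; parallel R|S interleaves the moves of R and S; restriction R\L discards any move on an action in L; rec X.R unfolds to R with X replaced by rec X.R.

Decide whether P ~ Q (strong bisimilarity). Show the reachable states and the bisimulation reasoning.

LTS(P): 5 reachable states
  s0 = a.d.b.c.(rec X. a.d.b.c.X\{a,b,d})\{a,b,d} | --a--▸ s1
  s1 = d.b.c.(rec X. a.d.b.c.X\{a,b,d})\{a,b,d} | --d--▸ s2
  s2 = b.c.(rec X. a.d.b.c.X\{a,b,d})\{a,b,d} | --b--▸ s3
  s3 = c.(rec X. a.d.b.c.X\{a,b,d})\{a,b,d} | --c--▸ s4
  s4 = (rec X. a.d.b.c.X\{a,b,d})\{a,b,d} | ·
LTS(Q): 5 reachable states
  t0 = rec X. a.d.b.c.X\{a,b,d} | --a--▸ t1
  t1 = d.b.c.(rec X. a.d.b.c.X\{a,b,d})\{a,b,d} | --d--▸ t2
  t2 = b.c.(rec X. a.d.b.c.X\{a,b,d})\{a,b,d} | --b--▸ t3
  t3 = c.(rec X. a.d.b.c.X\{a,b,d})\{a,b,d} | --c--▸ t4
  t4 = (rec X. a.d.b.c.X\{a,b,d})\{a,b,d} | ·
Bisimilarity quotient blocks:
  B0 = {s0, t0}
  B1 = {s1, t1}
  B2 = {s2, t2}
  B3 = {s3, t3}
  B4 = {s4, t4}
s0 ∈ B0, t0 ∈ B0 → same block

YES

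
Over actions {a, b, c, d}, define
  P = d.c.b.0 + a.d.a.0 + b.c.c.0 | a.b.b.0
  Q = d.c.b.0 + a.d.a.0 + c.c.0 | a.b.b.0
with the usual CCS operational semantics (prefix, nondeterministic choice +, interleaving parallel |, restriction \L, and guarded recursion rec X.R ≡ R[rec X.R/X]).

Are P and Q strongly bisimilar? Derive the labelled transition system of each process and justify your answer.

LTS(P): 21 reachable states
  m0 = d.c.b.0 + a.d.a.0 + b.c.c.0 | a.b.b.0 :: =a=> m1, =a=> m2, =b=> m3, =d=> m4
  m1 = b.c.c.0 | b.b.0 :: =b=> m5, =b=> m6
  m2 = d.a.0 :: =d=> m7
  m3 = c.c.0 | a.b.b.0 :: =a=> m6, =c=> m8
  m4 = c.b.0 :: =c=> m9
  m5 = b.c.c.0 | b.0 :: =b=> m10, =b=> m11
  m6 = c.c.0 | b.b.0 :: =b=> m11, =c=> m12
  m7 = a.0 :: =a=> m13
  m8 = c.0 | a.b.b.0 :: =a=> m12, =c=> m14
  m9 = b.0 :: =b=> m13
  m10 = b.c.c.0 | 0 :: =b=> m15
  m11 = c.c.0 | b.0 :: =b=> m15, =c=> m16
  m12 = c.0 | b.b.0 :: =b=> m16, =c=> m17
  m13 = 0 :: stopped
  m14 = 0 | a.b.b.0 :: =a=> m17
  m15 = c.c.0 | 0 :: =c=> m18
  m16 = c.0 | b.0 :: =b=> m18, =c=> m19
  m17 = 0 | b.b.0 :: =b=> m19
  m18 = c.0 | 0 :: =c=> m20
  m19 = 0 | b.0 :: =b=> m20
  m20 = 0 | 0 :: stopped
LTS(Q): 17 reachable states
  n0 = d.c.b.0 + a.d.a.0 + c.c.0 | a.b.b.0 :: =a=> n1, =a=> n2, =c=> n3, =d=> n4
  n1 = c.c.0 | b.b.0 :: =b=> n5, =c=> n6
  n2 = d.a.0 :: =d=> n7
  n3 = c.0 | a.b.b.0 :: =a=> n6, =c=> n8
  n4 = c.b.0 :: =c=> n9
  n5 = c.c.0 | b.0 :: =b=> n10, =c=> n11
  n6 = c.0 | b.b.0 :: =b=> n11, =c=> n12
  n7 = a.0 :: =a=> n13
  n8 = 0 | a.b.b.0 :: =a=> n12
  n9 = b.0 :: =b=> n13
  n10 = c.c.0 | 0 :: =c=> n14
  n11 = c.0 | b.0 :: =b=> n14, =c=> n15
  n12 = 0 | b.b.0 :: =b=> n15
  n13 = 0 :: stopped
  n14 = c.0 | 0 :: =c=> n16
  n15 = 0 | b.0 :: =b=> n16
  n16 = 0 | 0 :: stopped
Bisimilarity quotient blocks:
  B0 = {m0}
  B1 = {m3}
  B2 = {m8, n3}
  B3 = {m12, n6}
  B4 = {m17, n12}
  B5 = {m19, m9, n15, n9}
  B6 = {m13, m20, n13, n16}
  B7 = {m16, n11}
  B8 = {m18, n14}
  B9 = {m14, n8}
  B10 = {m6, n1}
  B11 = {m11, n5}
  B12 = {m15, n10}
  B13 = {m2, n2}
  B14 = {m7, n7}
  B15 = {m4, n4}
  B16 = {m1}
  B17 = {m5}
  B18 = {m10}
  B19 = {n0}
m0 ∈ B0, n0 ∈ B19 → different blocks

NO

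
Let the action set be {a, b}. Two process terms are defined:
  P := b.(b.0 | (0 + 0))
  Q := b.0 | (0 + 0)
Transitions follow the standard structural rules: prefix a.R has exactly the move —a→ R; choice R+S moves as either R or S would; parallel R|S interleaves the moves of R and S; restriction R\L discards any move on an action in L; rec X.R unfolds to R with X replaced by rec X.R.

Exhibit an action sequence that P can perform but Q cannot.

LTS(P): 3 reachable states
  m0 = b.(b.0 | (0 + 0)) → —b→ m1
  m1 = b.0 | (0 + 0) → —b→ m2
  m2 = 0 | (0 + 0) → (no moves)
LTS(Q): 2 reachable states
  n0 = b.0 | (0 + 0) → —b→ n1
  n1 = 0 | (0 + 0) → (no moves)
Trace ⟨bb⟩ through P, begin at {m0}:
  step 1 (b): {m1}
  step 2 (b): {m2}
  — P admits the full trace.
Trace ⟨bb⟩ through Q, begin at {n0}:
  step 1 (b): {n1}
  step 2 (b): ∅ (Q stuck)

bb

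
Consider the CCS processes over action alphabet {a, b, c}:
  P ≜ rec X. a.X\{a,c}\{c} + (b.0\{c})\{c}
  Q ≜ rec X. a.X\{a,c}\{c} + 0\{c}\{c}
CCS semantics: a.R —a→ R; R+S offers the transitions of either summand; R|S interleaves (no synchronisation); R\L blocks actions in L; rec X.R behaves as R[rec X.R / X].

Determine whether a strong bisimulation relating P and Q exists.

P's transition system — 4 states:
  s0 = rec X. a.X\{a,c}\{c} + (b.0\{c})\{c} | —a→ s1, —b→ s2
  s1 = (rec X. a.X\{a,c}\{c} + (b.0\{c})\{c})\{a,c}\{c} | —b→ s3
  s2 = 0\{c}\{c} | stopped
  s3 = 0\{c}\{c}\{a,c}\{c} | stopped
Q's transition system — 2 states:
  t0 = rec X. a.X\{a,c}\{c} + 0\{c}\{c} | —a→ t1
  t1 = (rec X. a.X\{a,c}\{c} + 0\{c}\{c})\{a,c}\{c} | stopped
Bisimilarity quotient blocks:
  B0 = {s0}
  B1 = {s2, s3, t1}
  B2 = {s1}
  B3 = {t0}
s0 ∈ B0, t0 ∈ B3 → different blocks

NO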